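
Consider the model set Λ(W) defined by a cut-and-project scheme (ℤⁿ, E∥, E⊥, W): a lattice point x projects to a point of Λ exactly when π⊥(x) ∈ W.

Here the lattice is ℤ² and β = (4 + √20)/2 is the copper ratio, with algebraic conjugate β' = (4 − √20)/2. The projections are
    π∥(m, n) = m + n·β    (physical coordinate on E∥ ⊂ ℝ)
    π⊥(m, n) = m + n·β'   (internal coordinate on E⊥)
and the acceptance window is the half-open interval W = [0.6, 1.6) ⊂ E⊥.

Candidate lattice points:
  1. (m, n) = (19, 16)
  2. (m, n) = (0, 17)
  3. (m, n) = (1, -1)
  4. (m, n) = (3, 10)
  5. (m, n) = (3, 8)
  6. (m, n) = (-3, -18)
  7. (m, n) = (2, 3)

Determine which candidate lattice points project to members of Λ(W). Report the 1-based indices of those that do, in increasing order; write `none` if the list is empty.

Compute β' = (4−√20)/2 = -0.2361, so π⊥(m,n) = m -0.2361·n.
[1] lift (19,16): star map gives 15.2229; window check 0.6 ≤ 15.2229 < 1.6 is false → out
[2] lift (0,17): star map gives -4.0132; window check 0.6 ≤ -4.0132 < 1.6 is false → out
[3] lift (1,-1): star map gives 1.2361; window check 0.6 ≤ 1.2361 < 1.6 is true → IN Λ
[4] lift (3,10): star map gives 0.6393; window check 0.6 ≤ 0.6393 < 1.6 is true → IN Λ
[5] lift (3,8): star map gives 1.1115; window check 0.6 ≤ 1.1115 < 1.6 is true → IN Λ
[6] lift (-3,-18): star map gives 1.2492; window check 0.6 ≤ 1.2492 < 1.6 is true → IN Λ
[7] lift (2,3): star map gives 1.2918; window check 0.6 ≤ 1.2918 < 1.6 is true → IN Λ

3, 4, 5, 6, 7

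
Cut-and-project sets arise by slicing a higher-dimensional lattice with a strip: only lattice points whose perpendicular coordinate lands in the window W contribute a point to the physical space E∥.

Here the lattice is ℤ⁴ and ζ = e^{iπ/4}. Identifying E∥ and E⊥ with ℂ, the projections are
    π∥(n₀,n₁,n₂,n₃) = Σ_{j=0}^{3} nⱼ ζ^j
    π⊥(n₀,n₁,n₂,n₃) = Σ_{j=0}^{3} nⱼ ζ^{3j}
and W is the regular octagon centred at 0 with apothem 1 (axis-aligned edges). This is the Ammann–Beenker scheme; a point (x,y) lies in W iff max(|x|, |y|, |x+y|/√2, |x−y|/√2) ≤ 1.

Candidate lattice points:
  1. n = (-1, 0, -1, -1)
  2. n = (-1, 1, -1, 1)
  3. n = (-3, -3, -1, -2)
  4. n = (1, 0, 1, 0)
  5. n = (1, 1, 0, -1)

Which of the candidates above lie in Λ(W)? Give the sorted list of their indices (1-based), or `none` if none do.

With ζ = e^{iπ/4} the internal vectors are ζ^0,ζ^3,ζ^6,ζ^9.
candidate 1: n = (-1, 0, -1, -1) → π⊥ ≈ (-1.7071, +0.2929); max(|x|,|y|,|x±y|/√2) = 1.7071 > 1 ⇒ ∉ W
candidate 2: n = (-1, 1, -1, 1) → π⊥ ≈ (-1.0000, +2.4142); max(|x|,|y|,|x±y|/√2) = 2.4142 > 1 ⇒ ∉ W
candidate 3: n = (-3, -3, -1, -2) → π⊥ ≈ (-2.2929, -2.5355); max(|x|,|y|,|x±y|/√2) = 3.4142 > 1 ⇒ ∉ W
candidate 4: n = (1, 0, 1, 0) → π⊥ ≈ (+1.0000, -1.0000); max(|x|,|y|,|x±y|/√2) = 1.4142 > 1 ⇒ ∉ W
candidate 5: n = (1, 1, 0, -1) → π⊥ ≈ (-0.4142, +0.0000); max(|x|,|y|,|x±y|/√2) = 0.4142 ≤ 1 ⇒ ∈ W

5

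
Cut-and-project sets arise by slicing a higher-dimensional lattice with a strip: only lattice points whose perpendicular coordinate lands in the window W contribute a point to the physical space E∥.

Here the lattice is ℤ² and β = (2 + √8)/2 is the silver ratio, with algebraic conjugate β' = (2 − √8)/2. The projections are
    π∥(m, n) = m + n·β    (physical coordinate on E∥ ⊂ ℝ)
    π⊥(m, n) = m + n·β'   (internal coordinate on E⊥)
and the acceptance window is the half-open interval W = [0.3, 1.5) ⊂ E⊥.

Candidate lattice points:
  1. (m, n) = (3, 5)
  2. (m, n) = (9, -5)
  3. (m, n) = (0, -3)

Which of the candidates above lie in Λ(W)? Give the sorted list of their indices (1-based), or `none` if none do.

1, 3

Numerically β ≈ 2.41421 and β' = −1/β ≈ -0.41421.
#1 (3,5): internal coord 3 + (5)·β' = +0.92893; +0.92893 ∈ [0.3, 1.5) → IN Λ
#2 (9,-5): internal coord 9 + (-5)·β' = +11.07107; +11.07107 ∉ [0.3, 1.5) → out
#3 (0,-3): internal coord 0 + (-3)·β' = +1.24264; +1.24264 ∈ [0.3, 1.5) → IN Λ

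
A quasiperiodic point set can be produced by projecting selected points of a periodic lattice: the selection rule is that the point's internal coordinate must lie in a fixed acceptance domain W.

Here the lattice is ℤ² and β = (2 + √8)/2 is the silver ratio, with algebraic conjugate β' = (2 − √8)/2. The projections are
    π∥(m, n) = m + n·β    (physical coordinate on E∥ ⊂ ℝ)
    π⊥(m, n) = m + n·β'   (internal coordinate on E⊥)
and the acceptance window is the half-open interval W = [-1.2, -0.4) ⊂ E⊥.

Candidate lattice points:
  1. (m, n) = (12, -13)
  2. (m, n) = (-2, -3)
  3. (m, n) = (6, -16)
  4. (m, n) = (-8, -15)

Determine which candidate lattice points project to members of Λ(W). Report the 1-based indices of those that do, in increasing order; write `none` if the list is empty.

2

Numerically β ≈ 2.41421 and β' = −1/β ≈ -0.41421.
[1] lift (12,-13): star map gives 17.38478; window check -1.2 ≤ 17.38478 < -0.4 is false → out
[2] lift (-2,-3): star map gives -0.75736; window check -1.2 ≤ -0.75736 < -0.4 is true → IN Λ
[3] lift (6,-16): star map gives 12.62742; window check -1.2 ≤ 12.62742 < -0.4 is false → out
[4] lift (-8,-15): star map gives -1.78680; window check -1.2 ≤ -1.78680 < -0.4 is false → out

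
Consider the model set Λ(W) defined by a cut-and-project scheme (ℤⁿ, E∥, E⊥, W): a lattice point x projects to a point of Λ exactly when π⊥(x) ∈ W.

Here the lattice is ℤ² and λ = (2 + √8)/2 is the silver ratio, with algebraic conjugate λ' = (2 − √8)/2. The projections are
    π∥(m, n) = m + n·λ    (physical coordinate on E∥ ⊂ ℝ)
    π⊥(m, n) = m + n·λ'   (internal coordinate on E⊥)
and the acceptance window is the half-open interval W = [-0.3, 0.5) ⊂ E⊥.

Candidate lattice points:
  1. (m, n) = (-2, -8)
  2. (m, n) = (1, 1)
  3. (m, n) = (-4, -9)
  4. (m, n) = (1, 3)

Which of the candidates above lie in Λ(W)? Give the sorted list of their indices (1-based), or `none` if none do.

3, 4

Compute λ' = (2−√8)/2 = -0.4142, so π⊥(m,n) = m -0.4142·n.
[1] lift (-2,-8): star map gives 1.3137; window check -0.3 ≤ 1.3137 < 0.5 is false → out
[2] lift (1,1): star map gives 0.5858; window check -0.3 ≤ 0.5858 < 0.5 is false → out
[3] lift (-4,-9): star map gives -0.2721; window check -0.3 ≤ -0.2721 < 0.5 is true → IN Λ
[4] lift (1,3): star map gives -0.2426; window check -0.3 ≤ -0.2426 < 0.5 is true → IN Λ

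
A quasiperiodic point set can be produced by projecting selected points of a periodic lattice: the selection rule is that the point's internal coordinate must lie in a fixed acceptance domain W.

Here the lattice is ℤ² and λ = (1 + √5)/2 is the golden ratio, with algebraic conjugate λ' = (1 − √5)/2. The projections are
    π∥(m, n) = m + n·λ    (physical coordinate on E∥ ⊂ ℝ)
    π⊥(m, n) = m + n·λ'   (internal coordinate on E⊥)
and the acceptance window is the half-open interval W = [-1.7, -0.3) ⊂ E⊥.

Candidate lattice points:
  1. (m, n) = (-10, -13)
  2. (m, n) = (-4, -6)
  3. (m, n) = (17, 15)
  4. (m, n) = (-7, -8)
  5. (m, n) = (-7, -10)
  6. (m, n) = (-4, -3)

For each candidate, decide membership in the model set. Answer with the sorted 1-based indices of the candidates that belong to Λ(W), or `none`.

5

λ' = (1−√5)/2 ≈ -0.618034.
#1 (-10,-13): internal coord -10 + (-13)·λ' = -1.965558; -1.965558 ∉ [-1.7, -0.3) → out
#2 (-4,-6): internal coord -4 + (-6)·λ' = -0.291796; -0.291796 ∉ [-1.7, -0.3) → out
#3 (17,15): internal coord 17 + (15)·λ' = +7.729490; +7.729490 ∉ [-1.7, -0.3) → out
#4 (-7,-8): internal coord -7 + (-8)·λ' = -2.055728; -2.055728 ∉ [-1.7, -0.3) → out
#5 (-7,-10): internal coord -7 + (-10)·λ' = -0.819660; -0.819660 ∈ [-1.7, -0.3) → IN Λ
#6 (-4,-3): internal coord -4 + (-3)·λ' = -2.145898; -2.145898 ∉ [-1.7, -0.3) → out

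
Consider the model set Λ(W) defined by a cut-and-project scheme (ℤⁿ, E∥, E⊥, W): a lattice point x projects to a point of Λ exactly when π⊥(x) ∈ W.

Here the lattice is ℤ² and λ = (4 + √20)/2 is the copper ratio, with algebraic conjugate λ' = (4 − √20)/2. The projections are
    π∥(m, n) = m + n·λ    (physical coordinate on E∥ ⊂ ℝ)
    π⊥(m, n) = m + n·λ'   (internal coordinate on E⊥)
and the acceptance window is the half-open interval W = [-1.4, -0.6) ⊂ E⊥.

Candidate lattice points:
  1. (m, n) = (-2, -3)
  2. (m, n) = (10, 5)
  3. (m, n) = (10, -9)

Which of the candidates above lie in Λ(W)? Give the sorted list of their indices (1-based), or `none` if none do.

Compute λ' = (4−√20)/2 = -0.23607, so π⊥(m,n) = m -0.23607·n.
#1 (-2,-3): internal coord -2 + (-3)·λ' = -1.29180; -1.29180 ∈ [-1.4, -0.6) → IN Λ
#2 (10,5): internal coord 10 + (5)·λ' = +8.81966; +8.81966 ∉ [-1.4, -0.6) → out
#3 (10,-9): internal coord 10 + (-9)·λ' = +12.12461; +12.12461 ∉ [-1.4, -0.6) → out

1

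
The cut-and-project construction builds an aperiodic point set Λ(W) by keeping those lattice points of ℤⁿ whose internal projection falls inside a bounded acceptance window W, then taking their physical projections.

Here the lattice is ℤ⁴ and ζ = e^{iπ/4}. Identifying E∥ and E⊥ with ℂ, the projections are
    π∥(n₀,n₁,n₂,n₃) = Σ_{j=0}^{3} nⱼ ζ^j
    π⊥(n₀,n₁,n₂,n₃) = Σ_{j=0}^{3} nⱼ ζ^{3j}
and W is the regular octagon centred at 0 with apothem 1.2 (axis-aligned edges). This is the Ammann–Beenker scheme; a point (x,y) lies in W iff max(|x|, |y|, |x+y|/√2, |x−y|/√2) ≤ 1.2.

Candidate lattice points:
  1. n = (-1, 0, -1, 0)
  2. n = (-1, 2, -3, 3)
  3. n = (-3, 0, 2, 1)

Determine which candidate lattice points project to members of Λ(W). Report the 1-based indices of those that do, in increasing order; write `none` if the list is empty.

Internal map: ζ^{3j} for j=0..3 gives (1,0), (−√2/2,√2/2), (0,−1), (√2/2,√2/2).
candidate 1: n = (-1, 0, -1, 0) → π⊥ ≈ (-1.0000, +1.0000); max(|x|,|y|,|x±y|/√2) = 1.4142 > 1.2 ⇒ ∉ W
candidate 2: n = (-1, 2, -3, 3) → π⊥ ≈ (-0.2929, +6.5355); max(|x|,|y|,|x±y|/√2) = 6.5355 > 1.2 ⇒ ∉ W
candidate 3: n = (-3, 0, 2, 1) → π⊥ ≈ (-2.2929, -1.2929); max(|x|,|y|,|x±y|/√2) = 2.5355 > 1.2 ⇒ ∉ W

none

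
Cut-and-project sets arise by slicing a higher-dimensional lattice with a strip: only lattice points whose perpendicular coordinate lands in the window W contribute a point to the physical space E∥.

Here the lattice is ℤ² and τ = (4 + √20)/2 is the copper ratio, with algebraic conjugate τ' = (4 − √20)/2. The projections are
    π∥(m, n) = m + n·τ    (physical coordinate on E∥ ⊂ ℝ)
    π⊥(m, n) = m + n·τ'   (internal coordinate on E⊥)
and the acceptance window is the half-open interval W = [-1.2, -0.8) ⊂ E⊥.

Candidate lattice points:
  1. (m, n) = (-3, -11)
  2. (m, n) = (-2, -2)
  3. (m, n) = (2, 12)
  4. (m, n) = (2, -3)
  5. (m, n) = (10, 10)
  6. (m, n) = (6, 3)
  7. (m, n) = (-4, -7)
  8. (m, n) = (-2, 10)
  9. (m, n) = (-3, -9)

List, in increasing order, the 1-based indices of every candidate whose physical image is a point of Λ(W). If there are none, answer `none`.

τ' = (4−√20)/2 ≈ -0.236068.
[1] lift (-3,-11): star map gives -0.403252; window check -1.2 ≤ -0.403252 < -0.8 is false → out
[2] lift (-2,-2): star map gives -1.527864; window check -1.2 ≤ -1.527864 < -0.8 is false → out
[3] lift (2,12): star map gives -0.832816; window check -1.2 ≤ -0.832816 < -0.8 is true → IN Λ
[4] lift (2,-3): star map gives 2.708204; window check -1.2 ≤ 2.708204 < -0.8 is false → out
[5] lift (10,10): star map gives 7.639320; window check -1.2 ≤ 7.639320 < -0.8 is false → out
[6] lift (6,3): star map gives 5.291796; window check -1.2 ≤ 5.291796 < -0.8 is false → out
[7] lift (-4,-7): star map gives -2.347524; window check -1.2 ≤ -2.347524 < -0.8 is false → out
[8] lift (-2,10): star map gives -4.360680; window check -1.2 ≤ -4.360680 < -0.8 is false → out
[9] lift (-3,-9): star map gives -0.875388; window check -1.2 ≤ -0.875388 < -0.8 is true → IN Λ

3, 9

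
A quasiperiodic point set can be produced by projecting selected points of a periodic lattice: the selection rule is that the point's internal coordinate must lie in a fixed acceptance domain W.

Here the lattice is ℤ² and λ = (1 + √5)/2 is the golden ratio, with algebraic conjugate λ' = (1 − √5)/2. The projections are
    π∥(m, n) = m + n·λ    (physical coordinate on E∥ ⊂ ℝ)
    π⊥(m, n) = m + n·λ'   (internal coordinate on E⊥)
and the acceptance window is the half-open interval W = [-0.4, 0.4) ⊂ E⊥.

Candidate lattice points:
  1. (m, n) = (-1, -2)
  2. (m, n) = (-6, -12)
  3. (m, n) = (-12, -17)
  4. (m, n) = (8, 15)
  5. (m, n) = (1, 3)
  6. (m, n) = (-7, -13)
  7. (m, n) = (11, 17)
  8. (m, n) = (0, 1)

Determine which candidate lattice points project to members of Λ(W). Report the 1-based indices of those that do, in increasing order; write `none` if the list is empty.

1

λ' = (1−√5)/2 ≈ -0.618034.
[1] lift (-1,-2): star map gives 0.236068; window check -0.4 ≤ 0.236068 < 0.4 is true → IN Λ
[2] lift (-6,-12): star map gives 1.416408; window check -0.4 ≤ 1.416408 < 0.4 is false → out
[3] lift (-12,-17): star map gives -1.493422; window check -0.4 ≤ -1.493422 < 0.4 is false → out
[4] lift (8,15): star map gives -1.270510; window check -0.4 ≤ -1.270510 < 0.4 is false → out
[5] lift (1,3): star map gives -0.854102; window check -0.4 ≤ -0.854102 < 0.4 is false → out
[6] lift (-7,-13): star map gives 1.034442; window check -0.4 ≤ 1.034442 < 0.4 is false → out
[7] lift (11,17): star map gives 0.493422; window check -0.4 ≤ 0.493422 < 0.4 is false → out
[8] lift (0,1): star map gives -0.618034; window check -0.4 ≤ -0.618034 < 0.4 is false → out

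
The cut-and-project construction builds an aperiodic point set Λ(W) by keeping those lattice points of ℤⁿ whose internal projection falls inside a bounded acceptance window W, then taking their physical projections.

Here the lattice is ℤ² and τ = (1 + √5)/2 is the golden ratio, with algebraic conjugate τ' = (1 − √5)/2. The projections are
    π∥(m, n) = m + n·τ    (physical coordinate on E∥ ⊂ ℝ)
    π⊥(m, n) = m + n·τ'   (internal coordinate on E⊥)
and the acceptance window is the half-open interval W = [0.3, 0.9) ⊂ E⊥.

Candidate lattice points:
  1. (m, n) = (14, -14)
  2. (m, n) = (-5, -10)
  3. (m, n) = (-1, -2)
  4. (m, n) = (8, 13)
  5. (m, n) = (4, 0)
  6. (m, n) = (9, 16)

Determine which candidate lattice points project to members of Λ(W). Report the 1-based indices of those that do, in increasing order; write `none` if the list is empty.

Compute τ' = (1−√5)/2 = -0.61803, so π⊥(m,n) = m -0.61803·n.
#1 (14,-14): internal coord 14 + (-14)·τ' = +22.65248; +22.65248 ∉ [0.3, 0.9) → out
#2 (-5,-10): internal coord -5 + (-10)·τ' = +1.18034; +1.18034 ∉ [0.3, 0.9) → out
#3 (-1,-2): internal coord -1 + (-2)·τ' = +0.23607; +0.23607 ∉ [0.3, 0.9) → out
#4 (8,13): internal coord 8 + (13)·τ' = -0.03444; -0.03444 ∉ [0.3, 0.9) → out
#5 (4,0): internal coord 4 + (0)·τ' = +4.00000; +4.00000 ∉ [0.3, 0.9) → out
#6 (9,16): internal coord 9 + (16)·τ' = -0.88854; -0.88854 ∉ [0.3, 0.9) → out

none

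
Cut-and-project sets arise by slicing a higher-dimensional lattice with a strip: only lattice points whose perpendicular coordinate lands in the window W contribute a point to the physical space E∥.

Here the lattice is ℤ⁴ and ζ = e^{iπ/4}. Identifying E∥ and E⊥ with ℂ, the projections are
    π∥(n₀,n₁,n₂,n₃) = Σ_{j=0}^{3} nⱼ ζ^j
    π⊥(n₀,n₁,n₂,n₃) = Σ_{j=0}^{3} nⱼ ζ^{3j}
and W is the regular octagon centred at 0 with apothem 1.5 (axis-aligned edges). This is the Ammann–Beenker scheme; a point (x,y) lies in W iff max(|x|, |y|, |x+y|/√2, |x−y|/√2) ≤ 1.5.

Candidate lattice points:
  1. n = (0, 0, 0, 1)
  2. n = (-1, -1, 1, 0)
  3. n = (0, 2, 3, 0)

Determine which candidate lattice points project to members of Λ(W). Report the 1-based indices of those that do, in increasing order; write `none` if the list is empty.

1

With ζ = e^{iπ/4} the internal vectors are ζ^0,ζ^3,ζ^6,ζ^9.
candidate 1: n = (0, 0, 0, 1) → π⊥ ≈ (+0.707107, +0.707107); max(|x|,|y|,|x±y|/√2) = 1.000000 ≤ 1.5 ⇒ ∈ W
candidate 2: n = (-1, -1, 1, 0) → π⊥ ≈ (-0.292893, -1.707107); max(|x|,|y|,|x±y|/√2) = 1.707107 > 1.5 ⇒ ∉ W
candidate 3: n = (0, 2, 3, 0) → π⊥ ≈ (-1.414214, -1.585786); max(|x|,|y|,|x±y|/√2) = 2.121320 > 1.5 ⇒ ∉ W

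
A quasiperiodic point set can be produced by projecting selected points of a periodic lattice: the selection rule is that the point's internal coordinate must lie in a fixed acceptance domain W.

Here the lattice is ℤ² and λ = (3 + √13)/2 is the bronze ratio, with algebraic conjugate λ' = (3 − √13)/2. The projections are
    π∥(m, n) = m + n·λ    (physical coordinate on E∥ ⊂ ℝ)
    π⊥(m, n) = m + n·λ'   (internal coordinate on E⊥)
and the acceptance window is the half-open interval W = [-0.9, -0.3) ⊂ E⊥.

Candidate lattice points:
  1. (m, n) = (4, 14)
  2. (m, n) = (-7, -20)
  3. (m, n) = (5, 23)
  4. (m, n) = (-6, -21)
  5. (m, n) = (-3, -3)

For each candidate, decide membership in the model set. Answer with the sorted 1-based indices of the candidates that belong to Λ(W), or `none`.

none

Numerically λ ≈ 3.30278 and λ' = −1/λ ≈ -0.30278.
[1] lift (4,14): star map gives -0.23886; window check -0.9 ≤ -0.23886 < -0.3 is false → out
[2] lift (-7,-20): star map gives -0.94449; window check -0.9 ≤ -0.94449 < -0.3 is false → out
[3] lift (5,23): star map gives -1.96384; window check -0.9 ≤ -1.96384 < -0.3 is false → out
[4] lift (-6,-21): star map gives 0.35829; window check -0.9 ≤ 0.35829 < -0.3 is false → out
[5] lift (-3,-3): star map gives -2.09167; window check -0.9 ≤ -2.09167 < -0.3 is false → out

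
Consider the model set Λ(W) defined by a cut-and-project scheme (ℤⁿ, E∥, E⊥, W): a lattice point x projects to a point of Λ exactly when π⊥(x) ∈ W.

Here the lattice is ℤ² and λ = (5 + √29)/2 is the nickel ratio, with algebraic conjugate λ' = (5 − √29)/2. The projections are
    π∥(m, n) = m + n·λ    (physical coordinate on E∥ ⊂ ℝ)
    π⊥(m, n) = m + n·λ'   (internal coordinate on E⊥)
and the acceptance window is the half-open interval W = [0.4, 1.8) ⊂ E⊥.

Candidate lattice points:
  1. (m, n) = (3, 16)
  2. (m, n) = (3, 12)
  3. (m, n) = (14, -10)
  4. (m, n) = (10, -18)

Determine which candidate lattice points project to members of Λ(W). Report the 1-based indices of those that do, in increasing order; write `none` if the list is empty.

Compute λ' = (5−√29)/2 = -0.19258, so π⊥(m,n) = m -0.19258·n.
candidate 1: (m,n)=(3,16) → π∥ = 3+16·λ ≈ 86.08132, π⊥ = 3+16·λ' ≈ -0.08132 ∉ [0.4, 1.8) ⇒ out
candidate 2: (m,n)=(3,12) → π∥ = 3+12·λ ≈ 65.31099, π⊥ = 3+12·λ' ≈ 0.68901 ∈ [0.4, 1.8) ⇒ IN Λ
candidate 3: (m,n)=(14,-10) → π∥ = 14-10·λ ≈ -37.92582, π⊥ = 14-10·λ' ≈ 15.92582 ∉ [0.4, 1.8) ⇒ out
candidate 4: (m,n)=(10,-18) → π∥ = 10-18·λ ≈ -83.46648, π⊥ = 10-18·λ' ≈ 13.46648 ∉ [0.4, 1.8) ⇒ out

2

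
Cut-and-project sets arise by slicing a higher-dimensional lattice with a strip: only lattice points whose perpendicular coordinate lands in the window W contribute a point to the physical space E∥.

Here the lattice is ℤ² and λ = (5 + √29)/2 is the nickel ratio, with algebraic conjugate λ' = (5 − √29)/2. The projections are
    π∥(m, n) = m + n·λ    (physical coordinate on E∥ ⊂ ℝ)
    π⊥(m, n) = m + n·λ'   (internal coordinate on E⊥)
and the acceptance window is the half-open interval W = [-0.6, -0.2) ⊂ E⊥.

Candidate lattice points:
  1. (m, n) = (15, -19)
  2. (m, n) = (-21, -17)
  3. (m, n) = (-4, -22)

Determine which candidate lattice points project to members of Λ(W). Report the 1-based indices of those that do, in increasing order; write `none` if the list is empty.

Compute λ' = (5−√29)/2 = -0.192582, so π⊥(m,n) = m -0.192582·n.
[1] lift (15,-19): star map gives 18.659066; window check -0.6 ≤ 18.659066 < -0.2 is false → out
[2] lift (-21,-17): star map gives -17.726099; window check -0.6 ≤ -17.726099 < -0.2 is false → out
[3] lift (-4,-22): star map gives 0.236813; window check -0.6 ≤ 0.236813 < -0.2 is false → out

none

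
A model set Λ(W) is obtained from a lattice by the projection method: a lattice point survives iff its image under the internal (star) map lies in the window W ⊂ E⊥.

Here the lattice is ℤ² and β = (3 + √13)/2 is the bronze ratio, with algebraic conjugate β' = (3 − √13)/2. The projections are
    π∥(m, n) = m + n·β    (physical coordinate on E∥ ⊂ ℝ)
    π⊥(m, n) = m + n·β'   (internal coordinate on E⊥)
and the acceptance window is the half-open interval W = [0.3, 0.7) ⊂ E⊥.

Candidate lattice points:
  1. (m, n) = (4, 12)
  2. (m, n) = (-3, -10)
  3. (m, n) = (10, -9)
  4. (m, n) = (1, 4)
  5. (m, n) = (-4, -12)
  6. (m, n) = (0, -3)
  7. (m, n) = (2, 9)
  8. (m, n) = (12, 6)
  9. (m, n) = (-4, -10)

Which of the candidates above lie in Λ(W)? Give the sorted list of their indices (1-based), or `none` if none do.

Compute β' = (3−√13)/2 = -0.3028, so π⊥(m,n) = m -0.3028·n.
#1 (4,12): internal coord 4 + (12)·β' = +0.3667; +0.3667 ∈ [0.3, 0.7) → IN Λ
#2 (-3,-10): internal coord -3 + (-10)·β' = +0.0278; +0.0278 ∉ [0.3, 0.7) → out
#3 (10,-9): internal coord 10 + (-9)·β' = +12.7250; +12.7250 ∉ [0.3, 0.7) → out
#4 (1,4): internal coord 1 + (4)·β' = -0.2111; -0.2111 ∉ [0.3, 0.7) → out
#5 (-4,-12): internal coord -4 + (-12)·β' = -0.3667; -0.3667 ∉ [0.3, 0.7) → out
#6 (0,-3): internal coord 0 + (-3)·β' = +0.9083; +0.9083 ∉ [0.3, 0.7) → out
#7 (2,9): internal coord 2 + (9)·β' = -0.7250; -0.7250 ∉ [0.3, 0.7) → out
#8 (12,6): internal coord 12 + (6)·β' = +10.1833; +10.1833 ∉ [0.3, 0.7) → out
#9 (-4,-10): internal coord -4 + (-10)·β' = -0.9722; -0.9722 ∉ [0.3, 0.7) → out

1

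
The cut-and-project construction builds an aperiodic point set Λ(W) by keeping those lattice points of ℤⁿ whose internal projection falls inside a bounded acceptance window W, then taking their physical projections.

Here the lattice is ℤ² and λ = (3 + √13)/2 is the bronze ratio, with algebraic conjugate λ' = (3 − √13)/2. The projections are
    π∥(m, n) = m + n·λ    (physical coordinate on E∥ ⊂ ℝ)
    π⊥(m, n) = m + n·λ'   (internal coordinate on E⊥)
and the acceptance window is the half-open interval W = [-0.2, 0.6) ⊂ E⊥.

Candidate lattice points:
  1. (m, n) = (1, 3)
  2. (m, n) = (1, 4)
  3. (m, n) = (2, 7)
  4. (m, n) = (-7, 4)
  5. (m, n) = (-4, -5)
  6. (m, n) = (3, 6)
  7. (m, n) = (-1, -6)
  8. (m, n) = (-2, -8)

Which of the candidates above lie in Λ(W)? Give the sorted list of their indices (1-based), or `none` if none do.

Numerically λ ≈ 3.3028 and λ' = −1/λ ≈ -0.3028.
candidate 1: (m,n)=(1,3) → π∥ = 1+3·λ ≈ 10.9083, π⊥ = 1+3·λ' ≈ 0.0917 ∈ [-0.2, 0.6) ⇒ IN Λ
candidate 2: (m,n)=(1,4) → π∥ = 1+4·λ ≈ 14.2111, π⊥ = 1+4·λ' ≈ -0.2111 ∉ [-0.2, 0.6) ⇒ out
candidate 3: (m,n)=(2,7) → π∥ = 2+7·λ ≈ 25.1194, π⊥ = 2+7·λ' ≈ -0.1194 ∈ [-0.2, 0.6) ⇒ IN Λ
candidate 4: (m,n)=(-7,4) → π∥ = -7+4·λ ≈ 6.2111, π⊥ = -7+4·λ' ≈ -8.2111 ∉ [-0.2, 0.6) ⇒ out
candidate 5: (m,n)=(-4,-5) → π∥ = -4-5·λ ≈ -20.5139, π⊥ = -4-5·λ' ≈ -2.4861 ∉ [-0.2, 0.6) ⇒ out
candidate 6: (m,n)=(3,6) → π∥ = 3+6·λ ≈ 22.8167, π⊥ = 3+6·λ' ≈ 1.1833 ∉ [-0.2, 0.6) ⇒ out
candidate 7: (m,n)=(-1,-6) → π∥ = -1-6·λ ≈ -20.8167, π⊥ = -1-6·λ' ≈ 0.8167 ∉ [-0.2, 0.6) ⇒ out
candidate 8: (m,n)=(-2,-8) → π∥ = -2-8·λ ≈ -28.4222, π⊥ = -2-8·λ' ≈ 0.4222 ∈ [-0.2, 0.6) ⇒ IN Λ

1, 3, 8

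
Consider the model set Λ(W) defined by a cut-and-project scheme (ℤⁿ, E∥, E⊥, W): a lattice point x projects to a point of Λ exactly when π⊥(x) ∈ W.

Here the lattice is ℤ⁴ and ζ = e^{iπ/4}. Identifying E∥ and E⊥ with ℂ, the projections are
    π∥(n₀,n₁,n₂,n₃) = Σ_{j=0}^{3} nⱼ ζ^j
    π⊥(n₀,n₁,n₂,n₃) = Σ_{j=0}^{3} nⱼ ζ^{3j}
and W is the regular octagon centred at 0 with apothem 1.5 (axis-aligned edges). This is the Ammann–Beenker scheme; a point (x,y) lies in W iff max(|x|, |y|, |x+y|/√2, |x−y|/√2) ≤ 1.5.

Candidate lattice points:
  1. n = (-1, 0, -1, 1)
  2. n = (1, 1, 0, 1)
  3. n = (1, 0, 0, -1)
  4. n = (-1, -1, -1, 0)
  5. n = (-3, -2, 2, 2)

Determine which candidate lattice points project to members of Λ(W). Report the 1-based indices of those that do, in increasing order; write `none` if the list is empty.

3, 4

With ζ = e^{iπ/4} the internal vectors are ζ^0,ζ^3,ζ^6,ζ^9.
#1 (-1, 0, -1, 1): internal (-0.29289, 1.70711); octagon support 1.70711 vs apothem 1.5 → ∉ W
#2 (1, 1, 0, 1): internal (1.00000, 1.41421); octagon support 1.70711 vs apothem 1.5 → ∉ W
#3 (1, 0, 0, -1): internal (0.29289, -0.70711); octagon support 0.70711 vs apothem 1.5 → ∈ W
#4 (-1, -1, -1, 0): internal (-0.29289, 0.29289); octagon support 0.41421 vs apothem 1.5 → ∈ W
#5 (-3, -2, 2, 2): internal (-0.17157, -2.00000); octagon support 2.00000 vs apothem 1.5 → ∉ W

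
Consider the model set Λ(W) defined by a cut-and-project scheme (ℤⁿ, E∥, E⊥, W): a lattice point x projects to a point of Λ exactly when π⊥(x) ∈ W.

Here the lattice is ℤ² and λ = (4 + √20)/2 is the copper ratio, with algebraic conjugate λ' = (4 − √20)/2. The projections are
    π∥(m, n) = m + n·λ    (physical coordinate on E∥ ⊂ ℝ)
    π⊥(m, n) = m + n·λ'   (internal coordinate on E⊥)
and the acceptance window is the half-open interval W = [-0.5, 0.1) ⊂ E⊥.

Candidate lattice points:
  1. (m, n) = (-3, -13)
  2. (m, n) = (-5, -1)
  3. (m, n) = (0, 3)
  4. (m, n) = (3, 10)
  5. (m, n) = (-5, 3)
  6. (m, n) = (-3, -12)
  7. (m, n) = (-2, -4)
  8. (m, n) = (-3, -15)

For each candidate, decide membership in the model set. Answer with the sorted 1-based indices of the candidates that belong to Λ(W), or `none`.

Numerically λ ≈ 4.2361 and λ' = −1/λ ≈ -0.2361.
candidate 1: (m,n)=(-3,-13) → π∥ = -3-13·λ ≈ -58.0689, π⊥ = -3-13·λ' ≈ 0.0689 ∈ [-0.5, 0.1) ⇒ IN Λ
candidate 2: (m,n)=(-5,-1) → π∥ = -5-1·λ ≈ -9.2361, π⊥ = -5-1·λ' ≈ -4.7639 ∉ [-0.5, 0.1) ⇒ out
candidate 3: (m,n)=(0,3) → π∥ = 0+3·λ ≈ 12.7082, π⊥ = 0+3·λ' ≈ -0.7082 ∉ [-0.5, 0.1) ⇒ out
candidate 4: (m,n)=(3,10) → π∥ = 3+10·λ ≈ 45.3607, π⊥ = 3+10·λ' ≈ 0.6393 ∉ [-0.5, 0.1) ⇒ out
candidate 5: (m,n)=(-5,3) → π∥ = -5+3·λ ≈ 7.7082, π⊥ = -5+3·λ' ≈ -5.7082 ∉ [-0.5, 0.1) ⇒ out
candidate 6: (m,n)=(-3,-12) → π∥ = -3-12·λ ≈ -53.8328, π⊥ = -3-12·λ' ≈ -0.1672 ∈ [-0.5, 0.1) ⇒ IN Λ
candidate 7: (m,n)=(-2,-4) → π∥ = -2-4·λ ≈ -18.9443, π⊥ = -2-4·λ' ≈ -1.0557 ∉ [-0.5, 0.1) ⇒ out
candidate 8: (m,n)=(-3,-15) → π∥ = -3-15·λ ≈ -66.5410, π⊥ = -3-15·λ' ≈ 0.5410 ∉ [-0.5, 0.1) ⇒ out

1, 6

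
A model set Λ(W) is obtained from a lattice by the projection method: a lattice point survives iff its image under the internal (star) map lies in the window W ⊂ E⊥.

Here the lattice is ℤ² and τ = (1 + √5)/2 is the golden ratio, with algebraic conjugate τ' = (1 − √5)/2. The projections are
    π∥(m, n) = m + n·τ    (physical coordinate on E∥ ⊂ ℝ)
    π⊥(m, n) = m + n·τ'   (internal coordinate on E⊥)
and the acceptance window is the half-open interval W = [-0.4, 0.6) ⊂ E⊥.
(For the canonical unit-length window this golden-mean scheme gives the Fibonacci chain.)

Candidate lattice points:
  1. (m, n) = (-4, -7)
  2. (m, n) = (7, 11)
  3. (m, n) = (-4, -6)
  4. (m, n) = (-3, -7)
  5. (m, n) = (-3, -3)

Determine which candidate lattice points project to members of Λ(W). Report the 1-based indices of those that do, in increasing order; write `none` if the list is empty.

τ' = (1−√5)/2 ≈ -0.618034.
candidate 1: (m,n)=(-4,-7) → π∥ = -4-7·τ ≈ -15.326238, π⊥ = -4-7·τ' ≈ 0.326238 ∈ [-0.4, 0.6) ⇒ IN Λ
candidate 2: (m,n)=(7,11) → π∥ = 7+11·τ ≈ 24.798374, π⊥ = 7+11·τ' ≈ 0.201626 ∈ [-0.4, 0.6) ⇒ IN Λ
candidate 3: (m,n)=(-4,-6) → π∥ = -4-6·τ ≈ -13.708204, π⊥ = -4-6·τ' ≈ -0.291796 ∈ [-0.4, 0.6) ⇒ IN Λ
candidate 4: (m,n)=(-3,-7) → π∥ = -3-7·τ ≈ -14.326238, π⊥ = -3-7·τ' ≈ 1.326238 ∉ [-0.4, 0.6) ⇒ out
candidate 5: (m,n)=(-3,-3) → π∥ = -3-3·τ ≈ -7.854102, π⊥ = -3-3·τ' ≈ -1.145898 ∉ [-0.4, 0.6) ⇒ out

1, 2, 3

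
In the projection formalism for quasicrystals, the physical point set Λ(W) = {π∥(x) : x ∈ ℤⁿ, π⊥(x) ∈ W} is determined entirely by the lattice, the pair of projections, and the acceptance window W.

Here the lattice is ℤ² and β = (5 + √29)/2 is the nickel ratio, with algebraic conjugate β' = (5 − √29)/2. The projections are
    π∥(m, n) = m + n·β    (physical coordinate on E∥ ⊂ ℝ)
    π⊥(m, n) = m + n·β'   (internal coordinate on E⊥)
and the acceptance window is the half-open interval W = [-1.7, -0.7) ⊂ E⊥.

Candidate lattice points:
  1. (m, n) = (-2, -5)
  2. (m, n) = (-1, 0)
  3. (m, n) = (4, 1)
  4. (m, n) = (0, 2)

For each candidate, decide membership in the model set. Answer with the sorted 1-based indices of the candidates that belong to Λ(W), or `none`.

1, 2

Numerically β ≈ 5.192582 and β' = −1/β ≈ -0.192582.
#1 (-2,-5): internal coord -2 + (-5)·β' = -1.037088; -1.037088 ∈ [-1.7, -0.7) → IN Λ
#2 (-1,0): internal coord -1 + (0)·β' = -1.000000; -1.000000 ∈ [-1.7, -0.7) → IN Λ
#3 (4,1): internal coord 4 + (1)·β' = +3.807418; +3.807418 ∉ [-1.7, -0.7) → out
#4 (0,2): internal coord 0 + (2)·β' = -0.385165; -0.385165 ∉ [-1.7, -0.7) → out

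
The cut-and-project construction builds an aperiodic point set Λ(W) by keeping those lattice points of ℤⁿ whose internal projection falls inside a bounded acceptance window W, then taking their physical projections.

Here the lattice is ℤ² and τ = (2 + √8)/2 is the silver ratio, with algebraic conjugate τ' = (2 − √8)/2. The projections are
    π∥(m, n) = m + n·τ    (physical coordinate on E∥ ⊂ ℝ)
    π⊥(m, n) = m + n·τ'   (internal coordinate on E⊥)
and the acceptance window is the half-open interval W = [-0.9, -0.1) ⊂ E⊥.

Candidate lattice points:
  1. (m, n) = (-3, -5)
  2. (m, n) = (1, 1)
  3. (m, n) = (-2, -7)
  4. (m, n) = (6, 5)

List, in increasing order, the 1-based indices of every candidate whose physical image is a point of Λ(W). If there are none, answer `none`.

Numerically τ ≈ 2.41421 and τ' = −1/τ ≈ -0.41421.
#1 (-3,-5): internal coord -3 + (-5)·τ' = -0.92893; -0.92893 ∉ [-0.9, -0.1) → out
#2 (1,1): internal coord 1 + (1)·τ' = +0.58579; +0.58579 ∉ [-0.9, -0.1) → out
#3 (-2,-7): internal coord -2 + (-7)·τ' = +0.89949; +0.89949 ∉ [-0.9, -0.1) → out
#4 (6,5): internal coord 6 + (5)·τ' = +3.92893; +3.92893 ∉ [-0.9, -0.1) → out

none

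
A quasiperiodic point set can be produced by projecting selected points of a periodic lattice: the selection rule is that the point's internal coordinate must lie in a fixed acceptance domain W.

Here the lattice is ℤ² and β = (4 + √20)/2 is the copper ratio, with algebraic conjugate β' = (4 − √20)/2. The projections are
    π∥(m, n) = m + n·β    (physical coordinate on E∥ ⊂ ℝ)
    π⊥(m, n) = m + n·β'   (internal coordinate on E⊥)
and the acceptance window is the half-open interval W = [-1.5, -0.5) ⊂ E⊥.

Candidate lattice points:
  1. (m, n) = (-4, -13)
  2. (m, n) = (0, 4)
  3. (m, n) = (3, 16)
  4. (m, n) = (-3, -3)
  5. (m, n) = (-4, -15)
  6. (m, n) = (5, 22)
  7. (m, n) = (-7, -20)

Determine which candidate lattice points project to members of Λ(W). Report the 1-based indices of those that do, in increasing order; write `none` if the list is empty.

Numerically β ≈ 4.2361 and β' = −1/β ≈ -0.2361.
[1] lift (-4,-13): star map gives -0.9311; window check -1.5 ≤ -0.9311 < -0.5 is true → IN Λ
[2] lift (0,4): star map gives -0.9443; window check -1.5 ≤ -0.9443 < -0.5 is true → IN Λ
[3] lift (3,16): star map gives -0.7771; window check -1.5 ≤ -0.7771 < -0.5 is true → IN Λ
[4] lift (-3,-3): star map gives -2.2918; window check -1.5 ≤ -2.2918 < -0.5 is false → out
[5] lift (-4,-15): star map gives -0.4590; window check -1.5 ≤ -0.4590 < -0.5 is false → out
[6] lift (5,22): star map gives -0.1935; window check -1.5 ≤ -0.1935 < -0.5 is false → out
[7] lift (-7,-20): star map gives -2.2786; window check -1.5 ≤ -2.2786 < -0.5 is false → out

1, 2, 3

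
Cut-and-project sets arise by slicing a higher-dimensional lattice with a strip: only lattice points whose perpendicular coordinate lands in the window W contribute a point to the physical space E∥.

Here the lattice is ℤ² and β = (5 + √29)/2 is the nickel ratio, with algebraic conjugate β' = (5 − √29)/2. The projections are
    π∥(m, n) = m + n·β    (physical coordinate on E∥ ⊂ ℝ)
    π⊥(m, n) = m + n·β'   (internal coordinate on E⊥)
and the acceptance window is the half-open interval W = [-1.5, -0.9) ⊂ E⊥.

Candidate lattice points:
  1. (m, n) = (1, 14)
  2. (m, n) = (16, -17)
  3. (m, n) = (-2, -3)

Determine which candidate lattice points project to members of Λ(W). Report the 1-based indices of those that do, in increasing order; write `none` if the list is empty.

Compute β' = (5−√29)/2 = -0.19258, so π⊥(m,n) = m -0.19258·n.
[1] lift (1,14): star map gives -1.69615; window check -1.5 ≤ -1.69615 < -0.9 is false → out
[2] lift (16,-17): star map gives 19.27390; window check -1.5 ≤ 19.27390 < -0.9 is false → out
[3] lift (-2,-3): star map gives -1.42225; window check -1.5 ≤ -1.42225 < -0.9 is true → IN Λ

3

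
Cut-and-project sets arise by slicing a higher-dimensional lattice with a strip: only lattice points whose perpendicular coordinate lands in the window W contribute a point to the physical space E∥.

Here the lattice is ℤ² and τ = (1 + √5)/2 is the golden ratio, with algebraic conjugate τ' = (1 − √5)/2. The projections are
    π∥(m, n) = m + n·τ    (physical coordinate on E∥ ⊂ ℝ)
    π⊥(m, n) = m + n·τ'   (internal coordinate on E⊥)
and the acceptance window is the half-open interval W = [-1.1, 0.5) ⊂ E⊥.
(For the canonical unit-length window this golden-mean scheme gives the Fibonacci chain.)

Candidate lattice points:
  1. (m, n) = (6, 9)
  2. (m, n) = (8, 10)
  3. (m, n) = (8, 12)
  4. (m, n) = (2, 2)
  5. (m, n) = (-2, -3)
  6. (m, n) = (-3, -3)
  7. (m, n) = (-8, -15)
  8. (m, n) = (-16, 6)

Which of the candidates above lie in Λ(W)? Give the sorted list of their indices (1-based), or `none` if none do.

1, 5

Numerically τ ≈ 1.6180 and τ' = −1/τ ≈ -0.6180.
#1 (6,9): internal coord 6 + (9)·τ' = +0.4377; +0.4377 ∈ [-1.1, 0.5) → IN Λ
#2 (8,10): internal coord 8 + (10)·τ' = +1.8197; +1.8197 ∉ [-1.1, 0.5) → out
#3 (8,12): internal coord 8 + (12)·τ' = +0.5836; +0.5836 ∉ [-1.1, 0.5) → out
#4 (2,2): internal coord 2 + (2)·τ' = +0.7639; +0.7639 ∉ [-1.1, 0.5) → out
#5 (-2,-3): internal coord -2 + (-3)·τ' = -0.1459; -0.1459 ∈ [-1.1, 0.5) → IN Λ
#6 (-3,-3): internal coord -3 + (-3)·τ' = -1.1459; -1.1459 ∉ [-1.1, 0.5) → out
#7 (-8,-15): internal coord -8 + (-15)·τ' = +1.2705; +1.2705 ∉ [-1.1, 0.5) → out
#8 (-16,6): internal coord -16 + (6)·τ' = -19.7082; -19.7082 ∉ [-1.1, 0.5) → out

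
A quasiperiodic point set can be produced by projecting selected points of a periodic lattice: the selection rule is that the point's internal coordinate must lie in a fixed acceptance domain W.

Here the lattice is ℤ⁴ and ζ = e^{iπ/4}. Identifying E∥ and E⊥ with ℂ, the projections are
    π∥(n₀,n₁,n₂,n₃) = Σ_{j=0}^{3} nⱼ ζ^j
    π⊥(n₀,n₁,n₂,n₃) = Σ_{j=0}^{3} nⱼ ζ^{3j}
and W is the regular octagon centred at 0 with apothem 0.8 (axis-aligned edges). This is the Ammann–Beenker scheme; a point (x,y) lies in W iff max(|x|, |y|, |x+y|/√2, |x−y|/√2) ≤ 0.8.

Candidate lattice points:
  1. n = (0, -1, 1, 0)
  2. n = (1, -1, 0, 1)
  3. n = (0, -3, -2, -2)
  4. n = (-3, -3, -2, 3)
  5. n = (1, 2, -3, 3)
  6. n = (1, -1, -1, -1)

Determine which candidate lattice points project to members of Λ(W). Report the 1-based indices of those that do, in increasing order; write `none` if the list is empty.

none

With ζ = e^{iπ/4} the internal vectors are ζ^0,ζ^3,ζ^6,ζ^9.
candidate 1: n = (0, -1, 1, 0) → π⊥ ≈ (+0.70711, -1.70711); max(|x|,|y|,|x±y|/√2) = 1.70711 > 0.8 ⇒ ∉ W
candidate 2: n = (1, -1, 0, 1) → π⊥ ≈ (+2.41421, +0.00000); max(|x|,|y|,|x±y|/√2) = 2.41421 > 0.8 ⇒ ∉ W
candidate 3: n = (0, -3, -2, -2) → π⊥ ≈ (+0.70711, -1.53553); max(|x|,|y|,|x±y|/√2) = 1.58579 > 0.8 ⇒ ∉ W
candidate 4: n = (-3, -3, -2, 3) → π⊥ ≈ (+1.24264, +2.00000); max(|x|,|y|,|x±y|/√2) = 2.29289 > 0.8 ⇒ ∉ W
candidate 5: n = (1, 2, -3, 3) → π⊥ ≈ (+1.70711, +6.53553); max(|x|,|y|,|x±y|/√2) = 6.53553 > 0.8 ⇒ ∉ W
candidate 6: n = (1, -1, -1, -1) → π⊥ ≈ (+1.00000, -0.41421); max(|x|,|y|,|x±y|/√2) = 1.00000 > 0.8 ⇒ ∉ W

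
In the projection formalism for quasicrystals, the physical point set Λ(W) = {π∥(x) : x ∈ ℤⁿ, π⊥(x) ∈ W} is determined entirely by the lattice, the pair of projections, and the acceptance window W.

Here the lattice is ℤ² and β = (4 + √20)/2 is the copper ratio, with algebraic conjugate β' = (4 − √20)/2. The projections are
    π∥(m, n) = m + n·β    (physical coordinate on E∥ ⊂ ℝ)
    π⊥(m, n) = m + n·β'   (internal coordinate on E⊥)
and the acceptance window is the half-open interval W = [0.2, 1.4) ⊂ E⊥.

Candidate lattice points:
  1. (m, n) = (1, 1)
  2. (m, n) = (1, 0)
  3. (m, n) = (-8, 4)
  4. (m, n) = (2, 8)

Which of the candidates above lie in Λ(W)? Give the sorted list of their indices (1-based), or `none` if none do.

Numerically β ≈ 4.23607 and β' = −1/β ≈ -0.23607.
[1] lift (1,1): star map gives 0.76393; window check 0.2 ≤ 0.76393 < 1.4 is true → IN Λ
[2] lift (1,0): star map gives 1.00000; window check 0.2 ≤ 1.00000 < 1.4 is true → IN Λ
[3] lift (-8,4): star map gives -8.94427; window check 0.2 ≤ -8.94427 < 1.4 is false → out
[4] lift (2,8): star map gives 0.11146; window check 0.2 ≤ 0.11146 < 1.4 is false → out

1, 2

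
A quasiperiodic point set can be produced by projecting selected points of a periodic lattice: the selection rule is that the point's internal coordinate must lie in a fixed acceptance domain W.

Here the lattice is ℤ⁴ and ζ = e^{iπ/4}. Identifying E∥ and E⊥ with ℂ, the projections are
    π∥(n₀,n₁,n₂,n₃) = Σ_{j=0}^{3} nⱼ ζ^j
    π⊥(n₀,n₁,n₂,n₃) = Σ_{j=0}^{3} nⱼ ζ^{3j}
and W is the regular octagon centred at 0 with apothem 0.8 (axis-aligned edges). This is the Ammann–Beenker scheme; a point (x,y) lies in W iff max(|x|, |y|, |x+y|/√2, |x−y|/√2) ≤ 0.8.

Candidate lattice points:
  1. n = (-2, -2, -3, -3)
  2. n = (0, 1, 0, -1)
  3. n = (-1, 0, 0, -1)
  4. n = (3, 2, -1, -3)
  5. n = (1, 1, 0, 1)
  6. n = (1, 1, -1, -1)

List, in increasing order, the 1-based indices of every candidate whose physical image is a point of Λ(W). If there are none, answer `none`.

Internal map: ζ^{3j} for j=0..3 gives (1,0), (−√2/2,√2/2), (0,−1), (√2/2,√2/2).
candidate 1: n = (-2, -2, -3, -3) → π⊥ ≈ (-2.70711, -0.53553); max(|x|,|y|,|x±y|/√2) = 2.70711 > 0.8 ⇒ ∉ W
candidate 2: n = (0, 1, 0, -1) → π⊥ ≈ (-1.41421, +0.00000); max(|x|,|y|,|x±y|/√2) = 1.41421 > 0.8 ⇒ ∉ W
candidate 3: n = (-1, 0, 0, -1) → π⊥ ≈ (-1.70711, -0.70711); max(|x|,|y|,|x±y|/√2) = 1.70711 > 0.8 ⇒ ∉ W
candidate 4: n = (3, 2, -1, -3) → π⊥ ≈ (-0.53553, +0.29289); max(|x|,|y|,|x±y|/√2) = 0.58579 ≤ 0.8 ⇒ ∈ W
candidate 5: n = (1, 1, 0, 1) → π⊥ ≈ (+1.00000, +1.41421); max(|x|,|y|,|x±y|/√2) = 1.70711 > 0.8 ⇒ ∉ W
candidate 6: n = (1, 1, -1, -1) → π⊥ ≈ (-0.41421, +1.00000); max(|x|,|y|,|x±y|/√2) = 1.00000 > 0.8 ⇒ ∉ W

4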